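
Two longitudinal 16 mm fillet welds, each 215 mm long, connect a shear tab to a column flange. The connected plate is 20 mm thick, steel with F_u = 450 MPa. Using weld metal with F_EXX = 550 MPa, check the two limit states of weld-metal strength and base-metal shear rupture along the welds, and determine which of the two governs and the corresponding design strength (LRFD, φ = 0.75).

t_e = 0.707 × 16 = 11.31 mm; L = 430 mm.
Weld metal: φR_n = 0.75 × 0.6 × 550 × 11.31 × 430 × 10⁻³ = 1204 kN.
Base metal (shear rupture): φR_n = 0.75 × 0.6 × 450 × 20 × 430 × 10⁻³ = 1742 kN.
Governing: weld metal.

φR_n ≈ 1200 kN (weld metal governs)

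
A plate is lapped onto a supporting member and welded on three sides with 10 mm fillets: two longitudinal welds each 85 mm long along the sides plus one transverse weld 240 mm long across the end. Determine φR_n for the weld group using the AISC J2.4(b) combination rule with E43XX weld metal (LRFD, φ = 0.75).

φR_n ≈ 690 kN

E43XX → F_EXX = 430 MPa.
t_e = 0.707 × 10 = 7.07 mm.
R_nwl = 0.6 × 430 × 7.07 × 170 × 10⁻³ = 310.1 kN (longitudinal, 2 welds).
R_nwt = 0.6 × 430 × 7.07 × 240 × 10⁻³ = 437.8 kN (transverse, base value).
(i) R_nwl + R_nwt = 747.9 kN; (ii) 0.85 R_nwl + 1.5 R_nwt = 920.2 kN.
R_n = max = 920.2 kN [governs: (ii)]; φR_n = 690.2 kN.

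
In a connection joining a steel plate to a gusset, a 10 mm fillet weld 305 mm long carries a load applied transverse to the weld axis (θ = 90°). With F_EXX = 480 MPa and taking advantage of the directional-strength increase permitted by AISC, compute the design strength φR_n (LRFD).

φR_n ≈ 699 kN

t_e = 0.707 × 10 = 7.07 mm; A_we = 7.07 × 305 = 2156 mm².
Directional factor: 1.0 + 0.5 sin^1.5(90°) = 1.5.
F_nw = 0.6 × 480 × 1.5 = 432 MPa.
φR_n = 0.75 × 432 × 2156 × 10⁻³ = 698.7 kN.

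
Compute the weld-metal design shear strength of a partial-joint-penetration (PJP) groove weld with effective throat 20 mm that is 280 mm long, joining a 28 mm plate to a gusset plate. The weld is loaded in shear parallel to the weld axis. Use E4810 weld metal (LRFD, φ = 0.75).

φR_n ≈ 1210 kN

E48XX → F_EXX = 480 MPa.
Effective throat (given) t_e = 20 mm.
A_we = 20 × 280 = 5600 mm².
F_nw = 0.6 F_EXX = 288 MPa.
φR_n = 0.75 × 288 × 5600 × 10⁻³ = 1210 kN.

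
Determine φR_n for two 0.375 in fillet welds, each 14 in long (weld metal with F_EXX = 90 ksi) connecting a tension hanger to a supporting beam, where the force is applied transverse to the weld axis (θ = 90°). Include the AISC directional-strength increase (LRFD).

φR_n ≈ 451 kips

t_e = 0.707 × 0.375 = 0.2651 in; A_we = 0.2651 × 28 = 7.423 in².
Directional factor: 1.0 + 0.5 sin^1.5(90°) = 1.5.
F_nw = 0.6 × 90 × 1.5 = 81 ksi.
φR_n = 0.75 × 81 × 7.423 = 451 kips.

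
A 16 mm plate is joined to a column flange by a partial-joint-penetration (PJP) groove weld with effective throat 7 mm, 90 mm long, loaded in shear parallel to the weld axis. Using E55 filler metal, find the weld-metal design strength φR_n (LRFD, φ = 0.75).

E55XX → F_EXX = 550 MPa.
Effective throat (given) t_e = 7 mm.
A_we = 7 × 90 = 630 mm².
F_nw = 0.6 F_EXX = 330 MPa.
φR_n = 0.75 × 330 × 630 × 10⁻³ = 155.9 kN.

φR_n ≈ 156 kN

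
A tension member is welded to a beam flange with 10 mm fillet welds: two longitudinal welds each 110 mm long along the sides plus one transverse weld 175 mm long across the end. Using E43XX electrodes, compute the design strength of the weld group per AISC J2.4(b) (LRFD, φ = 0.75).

E43XX → F_EXX = 430 MPa.
t_e = 0.707 × 10 = 7.07 mm.
R_nwl = 0.6 × 430 × 7.07 × 220 × 10⁻³ = 401.3 kN (longitudinal, 2 welds).
R_nwt = 0.6 × 430 × 7.07 × 175 × 10⁻³ = 319.2 kN (transverse, base value).
(i) R_nwl + R_nwt = 720.5 kN; (ii) 0.85 R_nwl + 1.5 R_nwt = 819.9 kN.
R_n = max = 819.9 kN [governs: (ii)]; φR_n = 614.9 kN.

φR_n ≈ 615 kN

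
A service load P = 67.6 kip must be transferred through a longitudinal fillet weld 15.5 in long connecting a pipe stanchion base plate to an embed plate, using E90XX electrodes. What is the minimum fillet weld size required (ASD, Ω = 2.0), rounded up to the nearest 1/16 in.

E90XX → F_EXX = 90 ksi.
Total weld length L = 15.5 in.
Required throat t_e = P × Ω / (0.6 F_EXX × L) = 67.6 × 2.0 / (0.6 × 90 × 15.5) = 0.1615 in.
Required leg w = t_e / 0.707 = 0.2285 in → use 1/4 in.

w = 1/4 in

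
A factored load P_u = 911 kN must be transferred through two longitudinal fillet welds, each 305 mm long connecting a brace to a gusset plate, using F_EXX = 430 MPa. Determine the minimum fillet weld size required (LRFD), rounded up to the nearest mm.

Total weld length L = 610 mm.
Required throat t_e = P_u / (φ × 0.6 F_EXX × L) = 911 / (0.75 × 0.6 × 430 × 610 × 10⁻³) = 7.718 mm.
Required leg w = t_e / 0.707 = 10.92 mm → use 11 mm.

w = 11 mm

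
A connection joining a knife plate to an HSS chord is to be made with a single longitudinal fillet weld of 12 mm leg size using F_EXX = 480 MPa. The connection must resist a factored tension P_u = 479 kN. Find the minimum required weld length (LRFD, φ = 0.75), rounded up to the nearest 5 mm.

Throat t_e = 0.707 × 12 = 8.484 mm.
φr_n = 0.75 × 0.6 × 480 × 8.484 × 10⁻³ = 1.833 kN/mm.
L_req = P_u / φr_n = 479 / 1.833 = 261.4 mm total.
Round up → use L = 265 mm.

L = 265 mm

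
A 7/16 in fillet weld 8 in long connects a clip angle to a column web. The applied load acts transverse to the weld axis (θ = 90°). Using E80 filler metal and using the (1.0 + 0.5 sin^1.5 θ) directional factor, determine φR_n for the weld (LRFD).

E80XX → F_EXX = 80 ksi.
t_e = 0.707 × 0.4375 = 0.3093 in; A_we = 0.3093 × 8 = 2.474 in².
Directional factor: 1.0 + 0.5 sin^1.5(90°) = 1.5.
F_nw = 0.6 × 80 × 1.5 = 72 ksi.
φR_n = 0.75 × 72 × 2.474 = 133.6 kips.

φR_n ≈ 134 kips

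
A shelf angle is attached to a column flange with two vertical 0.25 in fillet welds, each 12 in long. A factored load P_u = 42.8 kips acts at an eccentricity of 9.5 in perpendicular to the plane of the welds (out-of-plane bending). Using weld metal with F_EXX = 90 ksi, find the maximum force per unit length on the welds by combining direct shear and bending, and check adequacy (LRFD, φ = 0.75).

f_max ≈ 8.66 kip/in; NOT adequate

L_w = 2 × 12 = 24 in; section modulus (unit throat) S = 2 × L²/6 = 48 in².
Direct shear f_v = P/L_w = 42.8/24 = 1.783 kip/in.
Moment M = P × e = 42.8 × 9.5 = 406.6 kip·in; bending f_b = M/S = 8.471 kip/in.
f_max = √(f_v² + f_b²) = √(1.783² + 8.471²) = 8.657 kip/in.
φr_n = 0.75 × 0.6 × 90 × (0.707 × 0.25) = 7.158 kip/in → NOT adequate.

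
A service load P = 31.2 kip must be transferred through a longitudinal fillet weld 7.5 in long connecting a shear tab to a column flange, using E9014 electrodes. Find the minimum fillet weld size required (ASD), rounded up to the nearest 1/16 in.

E90XX → F_EXX = 90 ksi.
Total weld length L = 7.5 in.
Required throat t_e = P × Ω / (0.6 F_EXX × L) = 31.2 × 2.0 / (0.6 × 90 × 7.5) = 0.1541 in.
Required leg w = t_e / 0.707 = 0.2179 in → use 1/4 in.

w = 1/4 in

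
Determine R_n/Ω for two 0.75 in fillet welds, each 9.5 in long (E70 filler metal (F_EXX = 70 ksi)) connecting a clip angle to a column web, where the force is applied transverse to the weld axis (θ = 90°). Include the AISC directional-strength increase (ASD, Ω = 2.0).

R_n/Ω ≈ 317 kip

t_e = 0.707 × 0.75 = 0.5302 in; A_we = 0.5302 × 19 = 10.07 in².
Directional factor: 1.0 + 0.5 sin^1.5(90°) = 1.5.
F_nw = 0.6 × 70 × 1.5 = 63 ksi.
R_n/Ω = (63 × 10.07) / 2.0 = 317.4 kip.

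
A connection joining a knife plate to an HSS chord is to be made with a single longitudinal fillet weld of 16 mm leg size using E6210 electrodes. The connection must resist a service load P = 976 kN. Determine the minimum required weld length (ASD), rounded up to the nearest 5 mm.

L = 465 mm

E62XX → F_EXX = 620 MPa.
Throat t_e = 0.707 × 16 = 11.31 mm.
r_n/Ω = (0.6 × 620 × 11.31) / 2.0 = 2104 N/mm = 2.104 kN/mm.
L_req = P / (r_n/Ω) = 976 / 2.104 = 463.9 mm total.
Round up → use L = 465 mm.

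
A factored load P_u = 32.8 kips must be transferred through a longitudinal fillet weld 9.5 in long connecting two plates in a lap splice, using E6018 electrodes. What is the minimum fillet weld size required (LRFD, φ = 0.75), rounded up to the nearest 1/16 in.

E60XX → F_EXX = 60 ksi.
Total weld length L = 9.5 in.
Required throat t_e = P_u / (φ × 0.6 F_EXX × L) = 32.8 / (0.75 × 0.6 × 60 × 9.5) = 0.1279 in.
Required leg w = t_e / 0.707 = 0.1809 in → use 3/16 in.

w = 3/16 in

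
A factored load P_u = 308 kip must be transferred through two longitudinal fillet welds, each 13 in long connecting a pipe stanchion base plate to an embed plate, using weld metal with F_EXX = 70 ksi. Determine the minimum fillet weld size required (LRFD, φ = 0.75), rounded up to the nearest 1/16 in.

w = 9/16 in

Total weld length L = 26 in.
Required throat t_e = P_u / (φ × 0.6 F_EXX × L) = 308 / (0.75 × 0.6 × 70 × 26) = 0.3761 in.
Required leg w = t_e / 0.707 = 0.5319 in → use 9/16 in.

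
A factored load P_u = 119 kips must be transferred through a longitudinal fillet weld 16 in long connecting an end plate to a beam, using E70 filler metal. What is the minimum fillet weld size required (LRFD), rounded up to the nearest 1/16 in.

w = 3/8 in

E70XX → F_EXX = 70 ksi.
Total weld length L = 16 in.
Required throat t_e = P_u / (φ × 0.6 F_EXX × L) = 119 / (0.75 × 0.6 × 70 × 16) = 0.2361 in.
Required leg w = t_e / 0.707 = 0.334 in → use 3/8 in.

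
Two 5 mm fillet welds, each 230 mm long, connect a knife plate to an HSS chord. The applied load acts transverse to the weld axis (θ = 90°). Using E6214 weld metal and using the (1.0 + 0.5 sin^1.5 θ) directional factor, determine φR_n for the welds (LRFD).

E62XX → F_EXX = 620 MPa.
t_e = 0.707 × 5 = 3.535 mm; A_we = 3.535 × 460 = 1626 mm².
Directional factor: 1.0 + 0.5 sin^1.5(90°) = 1.5.
F_nw = 0.6 × 620 × 1.5 = 558 MPa.
φR_n = 0.75 × 558 × 1626 × 10⁻³ = 680.5 kN.

φR_n ≈ 681 kN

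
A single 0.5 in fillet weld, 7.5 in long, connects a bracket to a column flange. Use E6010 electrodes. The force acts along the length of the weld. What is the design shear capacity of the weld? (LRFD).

E60XX → F_EXX = 60 ksi.
Effective throat t_e = 0.707 × 0.5 = 0.3535 in.
Total length L = 7.5 in; A_we = 0.3535 × 7.5 = 2.651 in².
F_nw = 0.6 F_EXX = 0.6 × 60 = 36 ksi.
φR_n = 0.75 × 36 × 2.651 = 71.58 kip.

φR_n ≈ 71.6 kip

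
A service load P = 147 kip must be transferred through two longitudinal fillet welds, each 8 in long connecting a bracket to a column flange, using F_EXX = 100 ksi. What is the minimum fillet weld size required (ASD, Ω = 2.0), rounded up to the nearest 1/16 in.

w = 7/16 in

Total weld length L = 16 in.
Required throat t_e = P × Ω / (0.6 F_EXX × L) = 147 × 2.0 / (0.6 × 100 × 16) = 0.3063 in.
Required leg w = t_e / 0.707 = 0.4332 in → use 7/16 in.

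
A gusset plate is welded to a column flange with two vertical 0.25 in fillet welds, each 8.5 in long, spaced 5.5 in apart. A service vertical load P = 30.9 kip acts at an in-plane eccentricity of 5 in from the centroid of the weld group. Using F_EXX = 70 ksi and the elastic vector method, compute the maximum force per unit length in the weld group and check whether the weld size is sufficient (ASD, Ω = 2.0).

f_max ≈ 4.63 kip/in; NOT adequate

Total weld length L_w = 17 in. Treat welds as unit-width lines.
Polar moment about centroid: J = 2[d³/12 + d(b/2)²] = 2[8.5³/12 + 8.5×2.75²] = 230.9 in³.
Direct shear f_v = P/L_w = 30.9 / 17 = 1.818 kip/in (vertical).
Torsion M = P·e = 30.9 × 5 = 154.5 kip·in.
Critical point at (x, y) = (2.75, 4.25) from centroid. f_tx = M·y/J = 2.844 kip/in; f_ty = M·x/J = 1.84 kip/in.
Resultant f_max = √[f_tx² + (f_v + f_ty)²] = √[2.844² + (1.818 + 1.84)²] = 4.633 kip/in.
Capacity per unit length: r_n/Ω = (1/2.0) × 0.6 × 70 × (0.707 × 0.25) = 3.712 kip/in.
4.633 > 3.712 → NOT adequate.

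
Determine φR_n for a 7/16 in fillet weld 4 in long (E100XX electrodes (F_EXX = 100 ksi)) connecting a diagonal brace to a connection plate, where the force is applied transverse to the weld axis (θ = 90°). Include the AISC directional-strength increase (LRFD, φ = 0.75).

t_e = 0.707 × 0.4375 = 0.3093 in; A_we = 0.3093 × 4 = 1.237 in².
Directional factor: 1.0 + 0.5 sin^1.5(90°) = 1.5.
F_nw = 0.6 × 100 × 1.5 = 90 ksi.
φR_n = 0.75 × 90 × 1.237 = 83.51 kips.

φR_n ≈ 83.5 kips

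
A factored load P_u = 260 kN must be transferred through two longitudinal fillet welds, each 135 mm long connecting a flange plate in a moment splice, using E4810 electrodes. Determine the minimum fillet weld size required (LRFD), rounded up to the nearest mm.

w = 7 mm

E48XX → F_EXX = 480 MPa.
Total weld length L = 270 mm.
Required throat t_e = P_u / (φ × 0.6 F_EXX × L) = 260 / (0.75 × 0.6 × 480 × 270 × 10⁻³) = 4.458 mm.
Required leg w = t_e / 0.707 = 6.306 mm → use 7 mm.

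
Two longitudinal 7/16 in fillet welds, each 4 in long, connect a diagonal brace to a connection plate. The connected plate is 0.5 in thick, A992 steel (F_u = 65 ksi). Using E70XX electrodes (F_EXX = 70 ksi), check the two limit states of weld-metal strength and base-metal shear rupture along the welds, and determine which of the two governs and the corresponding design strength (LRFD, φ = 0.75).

φR_n ≈ 77.9 kips (weld metal governs)

t_e = 0.707 × 0.4375 = 0.3093 in; L = 8 in.
Weld metal: φR_n = 0.75 × 0.6 × 70 × 0.3093 × 8 = 77.95 kips.
Base metal (shear rupture): φR_n = 0.75 × 0.6 × 65 × 0.5 × 8 = 117 kips.
Governing: weld metal.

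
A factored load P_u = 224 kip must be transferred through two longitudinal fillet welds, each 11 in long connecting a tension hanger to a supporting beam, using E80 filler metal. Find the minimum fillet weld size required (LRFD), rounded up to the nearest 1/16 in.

E80XX → F_EXX = 80 ksi.
Total weld length L = 22 in.
Required throat t_e = P_u / (φ × 0.6 F_EXX × L) = 224 / (0.75 × 0.6 × 80 × 22) = 0.2828 in.
Required leg w = t_e / 0.707 = 0.4 in → use 7/16 in.

w = 7/16 in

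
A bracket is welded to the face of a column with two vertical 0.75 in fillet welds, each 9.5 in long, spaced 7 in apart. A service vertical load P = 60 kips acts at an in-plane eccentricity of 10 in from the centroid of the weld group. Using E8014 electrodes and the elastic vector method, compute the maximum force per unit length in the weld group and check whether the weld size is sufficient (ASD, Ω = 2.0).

E80XX → F_EXX = 80 ksi.
Total weld length L_w = 19 in. Treat welds as unit-width lines.
Polar moment about centroid: J = 2[d³/12 + d(b/2)²] = 2[9.5³/12 + 9.5×3.5²] = 375.6 in³.
Direct shear f_v = P/L_w = 60 / 19 = 3.158 kip/in (vertical).
Torsion M = P·e = 60 × 10 = 600 kip·in.
Critical point at (x, y) = (3.5, 4.75) from centroid. f_tx = M·y/J = 7.587 kip/in; f_ty = M·x/J = 5.59 kip/in.
Resultant f_max = √[f_tx² + (f_v + f_ty)²] = √[7.587² + (3.158 + 5.59)²] = 11.58 kip/in.
Capacity per unit length: r_n/Ω = (1/2.0) × 0.6 × 80 × (0.707 × 0.75) = 12.73 kip/in.
11.58 ≤ 12.73 → adequate.

f_max ≈ 11.6 kip/in; adequate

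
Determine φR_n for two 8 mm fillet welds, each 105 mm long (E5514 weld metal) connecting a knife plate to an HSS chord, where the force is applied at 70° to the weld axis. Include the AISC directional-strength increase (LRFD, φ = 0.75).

φR_n ≈ 428 kN

E55XX → F_EXX = 550 MPa.
t_e = 0.707 × 8 = 5.656 mm; A_we = 5.656 × 210 = 1188 mm².
Directional factor: 1.0 + 0.5 sin^1.5(70°) = 1.455.
F_nw = 0.6 × 550 × 1.455 = 480.3 MPa.
φR_n = 0.75 × 480.3 × 1188 × 10⁻³ = 427.9 kN.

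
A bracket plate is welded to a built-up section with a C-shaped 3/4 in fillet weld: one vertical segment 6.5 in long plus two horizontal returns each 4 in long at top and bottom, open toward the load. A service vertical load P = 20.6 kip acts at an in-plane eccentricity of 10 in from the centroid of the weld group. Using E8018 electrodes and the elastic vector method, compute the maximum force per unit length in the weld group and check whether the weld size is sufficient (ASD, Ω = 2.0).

f_max ≈ 7.79 kip/in; adequate

E80XX → F_EXX = 80 ksi.
Total weld length L_w = 14.5 in. Treat welds as unit-width lines.
Centroid: x̄ = 2×4×2 / 14.5 = 1.103 in from the vertical weld.
Polar moment about centroid: J = I_x + I_y = [6.5³/12 + 2×4×3.25²] + [6.5×1.103² + 2(4³/12 + 4×0.8966²)] = 132.4 in³.
Direct shear f_v = P/L_w = 20.6 / 14.5 = 1.421 kip/in (vertical).
Torsion M = P·e = 20.6 × 10 = 206 kip·in.
Critical point at (x, y) = (2.897, 3.25) from centroid. f_tx = M·y/J = 5.057 kip/in; f_ty = M·x/J = 4.507 kip/in.
Resultant f_max = √[f_tx² + (f_v + f_ty)²] = √[5.057² + (1.421 + 4.507)²] = 7.791 kip/in.
Capacity per unit length: r_n/Ω = (1/2.0) × 0.6 × 80 × (0.707 × 0.75) = 12.73 kip/in.
7.791 ≤ 12.73 → adequate.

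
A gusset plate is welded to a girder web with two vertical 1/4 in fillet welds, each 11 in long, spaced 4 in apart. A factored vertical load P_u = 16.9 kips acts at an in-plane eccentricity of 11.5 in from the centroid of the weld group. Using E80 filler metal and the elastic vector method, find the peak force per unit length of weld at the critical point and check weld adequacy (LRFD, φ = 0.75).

E80XX → F_EXX = 80 ksi.
Total weld length L_w = 22 in. Treat welds as unit-width lines.
Polar moment about centroid: J = 2[d³/12 + d(b/2)²] = 2[11³/12 + 11×2²] = 309.8 in³.
Direct shear f_v = P/L_w = 16.9 / 22 = 0.7682 kip/in (vertical).
Torsion M = P·e = 16.9 × 11.5 = 194.35 kip·in.
Critical point at (x, y) = (2, 5.5) from centroid. f_tx = M·y/J = 3.45 kip/in; f_ty = M·x/J = 1.255 kip/in.
Resultant f_max = √[f_tx² + (f_v + f_ty)²] = √[3.45² + (0.7682 + 1.255)²] = 3.999 kip/in.
Capacity per unit length: φr_n = 0.75 × 0.6 × 80 × (0.707 × 0.25) = 6.363 kip/in.
3.999 ≤ 6.363 → adequate.

f_max ≈ 4 kip/in; adequate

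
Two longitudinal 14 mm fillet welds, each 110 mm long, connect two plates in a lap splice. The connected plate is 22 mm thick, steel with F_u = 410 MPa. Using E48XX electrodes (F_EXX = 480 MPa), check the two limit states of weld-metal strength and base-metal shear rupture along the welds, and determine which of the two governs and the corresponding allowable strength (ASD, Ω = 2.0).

t_e = 0.707 × 14 = 9.898 mm; L = 220 mm.
Weld metal: R_n/Ω = (1/2.0) × 0.6 × 480 × 9.898 × 220 × 10⁻³ = 313.6 kN.
Base metal (shear rupture): R_n/Ω = (1/2.0) × 0.6 × 410 × 22 × 220 × 10⁻³ = 595.3 kN.
Governing: weld metal.

R_n/Ω ≈ 314 kN (weld metal governs)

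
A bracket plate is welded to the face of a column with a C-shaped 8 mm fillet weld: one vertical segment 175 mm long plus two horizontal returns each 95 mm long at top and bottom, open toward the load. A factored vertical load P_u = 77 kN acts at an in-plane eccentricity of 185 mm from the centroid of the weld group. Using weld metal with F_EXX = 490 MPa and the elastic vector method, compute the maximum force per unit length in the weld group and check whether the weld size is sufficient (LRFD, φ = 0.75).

f_max ≈ 859 N/mm; adequate

Total weld length L_w = 365 mm. Treat welds as unit-width lines.
Centroid: x̄ = 2×95×47.5 / 365 = 24.73 mm from the vertical weld.
Polar moment about centroid: J = I_x + I_y = [175³/12 + 2×95×87.5²] + [175×24.73² + 2(95³/12 + 95×22.77²)] = 2250000 mm³.
Direct shear f_v = P/L_w = 77×10³ / 365 = 211 N/mm (vertical).
Torsion M = P·e = 77×10³ × 185 = 14245000 N·mm.
Critical point at (x, y) = (70.27, 87.5) from centroid. f_tx = M·y/J = 554 N/mm; f_ty = M·x/J = 445 N/mm.
Resultant f_max = √[f_tx² + (f_v + f_ty)²] = √[554² + (211 + 445)²] = 858.6 N/mm.
Capacity per unit length: φr_n = 0.75 × 0.6 × 490 × (0.707 × 8) = 1247 N/mm.
858.6 ≤ 1247 → adequate.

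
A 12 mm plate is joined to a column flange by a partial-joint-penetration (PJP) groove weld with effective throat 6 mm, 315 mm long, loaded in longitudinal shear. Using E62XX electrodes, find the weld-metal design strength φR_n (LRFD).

E62XX → F_EXX = 620 MPa.
Effective throat (given) t_e = 6 mm.
A_we = 6 × 315 = 1890 mm².
F_nw = 0.6 F_EXX = 372 MPa.
φR_n = 0.75 × 372 × 1890 × 10⁻³ = 527.3 kN.

φR_n ≈ 527 kN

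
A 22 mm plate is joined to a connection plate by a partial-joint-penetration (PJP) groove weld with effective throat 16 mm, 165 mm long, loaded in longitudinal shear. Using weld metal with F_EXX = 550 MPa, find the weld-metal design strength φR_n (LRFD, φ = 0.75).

φR_n ≈ 653 kN

Effective throat (given) t_e = 16 mm.
A_we = 16 × 165 = 2640 mm².
F_nw = 0.6 F_EXX = 330 MPa.
φR_n = 0.75 × 330 × 2640 × 10⁻³ = 653.4 kN.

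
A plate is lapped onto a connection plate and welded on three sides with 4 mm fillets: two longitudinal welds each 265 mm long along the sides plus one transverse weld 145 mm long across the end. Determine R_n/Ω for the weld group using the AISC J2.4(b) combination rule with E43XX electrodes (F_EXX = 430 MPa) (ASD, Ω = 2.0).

t_e = 0.707 × 4 = 2.828 mm.
R_nwl = 0.6 × 430 × 2.828 × 530 × 10⁻³ = 386.7 kN (longitudinal, 2 welds).
R_nwt = 0.6 × 430 × 2.828 × 145 × 10⁻³ = 105.8 kN (transverse, base value).
(i) R_nwl + R_nwt = 492.5 kN; (ii) 0.85 R_nwl + 1.5 R_nwt = 487.4 kN.
R_n = max = 492.5 kN [governs: (i)]; R_n/Ω = 246.2 kN.

R_n/Ω ≈ 246 kN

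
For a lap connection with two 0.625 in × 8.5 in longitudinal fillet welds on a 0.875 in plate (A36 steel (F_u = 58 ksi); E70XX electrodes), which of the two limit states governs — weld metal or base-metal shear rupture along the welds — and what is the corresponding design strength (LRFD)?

φR_n ≈ 237 kip (weld metal governs)

E70XX → F_EXX = 70 ksi.
t_e = 0.707 × 0.625 = 0.4419 in; L = 17 in.
Weld metal: φR_n = 0.75 × 0.6 × 70 × 0.4419 × 17 = 236.6 kip.
Base metal (shear rupture): φR_n = 0.75 × 0.6 × 58 × 0.875 × 17 = 388.2 kip.
Governing: weld metal.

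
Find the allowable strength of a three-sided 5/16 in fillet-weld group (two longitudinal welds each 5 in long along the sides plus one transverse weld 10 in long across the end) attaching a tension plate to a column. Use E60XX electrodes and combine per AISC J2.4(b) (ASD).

E60XX → F_EXX = 60 ksi.
t_e = 0.707 × 0.3125 = 0.2209 in.
R_nwl = 0.6 × 60 × 0.2209 × 10 = 79.54 kip (longitudinal, 2 welds).
R_nwt = 0.6 × 60 × 0.2209 × 10 = 79.54 kip (transverse, base value).
(i) R_nwl + R_nwt = 159.1 kip; (ii) 0.85 R_nwl + 1.5 R_nwt = 186.9 kip.
R_n = max = 186.9 kip [governs: (ii)]; R_n/Ω = 93.46 kip.

R_n/Ω ≈ 93.5 kip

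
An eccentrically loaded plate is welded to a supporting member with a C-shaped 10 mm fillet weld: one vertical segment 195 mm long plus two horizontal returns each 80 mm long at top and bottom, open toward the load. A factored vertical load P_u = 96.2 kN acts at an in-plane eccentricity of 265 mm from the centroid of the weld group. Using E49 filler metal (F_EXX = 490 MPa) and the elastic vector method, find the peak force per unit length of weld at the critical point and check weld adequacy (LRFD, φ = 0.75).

Total weld length L_w = 355 mm. Treat welds as unit-width lines.
Centroid: x̄ = 2×80×40 / 355 = 18.03 mm from the vertical weld.
Polar moment about centroid: J = I_x + I_y = [195³/12 + 2×80×97.5²] + [195×18.03² + 2(80³/12 + 80×21.97²)] = 2365000 mm³.
Direct shear f_v = P/L_w = 96.2×10³ / 355 = 271 N/mm (vertical).
Torsion M = P·e = 96.2×10³ × 265 = 25493000 N·mm.
Critical point at (x, y) = (61.97, 97.5) from centroid. f_tx = M·y/J = 1051 N/mm; f_ty = M·x/J = 668.1 N/mm.
Resultant f_max = √[f_tx² + (f_v + f_ty)²] = √[1051² + (271 + 668.1)²] = 1409 N/mm.
Capacity per unit length: φr_n = 0.75 × 0.6 × 490 × (0.707 × 10) = 1559 N/mm.
1409 ≤ 1559 → adequate.

f_max ≈ 1410 N/mm; adequate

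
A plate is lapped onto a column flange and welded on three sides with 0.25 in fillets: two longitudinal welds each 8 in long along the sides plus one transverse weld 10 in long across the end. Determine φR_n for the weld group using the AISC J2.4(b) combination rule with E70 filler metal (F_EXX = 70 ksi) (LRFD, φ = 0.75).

t_e = 0.707 × 0.25 = 0.1767 in.
R_nwl = 0.6 × 70 × 0.1767 × 16 = 118.8 kip (longitudinal, 2 welds).
R_nwt = 0.6 × 70 × 0.1767 × 10 = 74.23 kip (transverse, base value).
(i) R_nwl + R_nwt = 193 kip; (ii) 0.85 R_nwl + 1.5 R_nwt = 212.3 kip.
R_n = max = 212.3 kip [governs: (ii)]; φR_n = 159.2 kip.

φR_n ≈ 159 kip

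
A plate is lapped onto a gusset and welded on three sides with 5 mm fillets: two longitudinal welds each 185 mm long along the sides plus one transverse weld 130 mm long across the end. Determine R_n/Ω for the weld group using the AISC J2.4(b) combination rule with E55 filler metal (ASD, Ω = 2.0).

E55XX → F_EXX = 550 MPa.
t_e = 0.707 × 5 = 3.535 mm.
R_nwl = 0.6 × 550 × 3.535 × 370 × 10⁻³ = 431.6 kN (longitudinal, 2 welds).
R_nwt = 0.6 × 550 × 3.535 × 130 × 10⁻³ = 151.7 kN (transverse, base value).
(i) R_nwl + R_nwt = 583.3 kN; (ii) 0.85 R_nwl + 1.5 R_nwt = 594.4 kN.
R_n = max = 594.4 kN [governs: (ii)]; R_n/Ω = 297.2 kN.

R_n/Ω ≈ 297 kN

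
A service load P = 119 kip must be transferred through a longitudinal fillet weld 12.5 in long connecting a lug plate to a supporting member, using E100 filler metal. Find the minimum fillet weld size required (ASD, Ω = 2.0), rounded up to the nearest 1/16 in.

w = 1/2 in

E100XX → F_EXX = 100 ksi.
Total weld length L = 12.5 in.
Required throat t_e = P × Ω / (0.6 F_EXX × L) = 119 × 2.0 / (0.6 × 100 × 12.5) = 0.3173 in.
Required leg w = t_e / 0.707 = 0.4488 in → use 1/2 in.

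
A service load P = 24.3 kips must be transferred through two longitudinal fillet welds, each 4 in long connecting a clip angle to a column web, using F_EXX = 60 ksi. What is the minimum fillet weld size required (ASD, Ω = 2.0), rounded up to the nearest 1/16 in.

w = 1/4 in

Total weld length L = 8 in.
Required throat t_e = P × Ω / (0.6 F_EXX × L) = 24.3 × 2.0 / (0.6 × 60 × 8) = 0.1688 in.
Required leg w = t_e / 0.707 = 0.2387 in → use 1/4 in.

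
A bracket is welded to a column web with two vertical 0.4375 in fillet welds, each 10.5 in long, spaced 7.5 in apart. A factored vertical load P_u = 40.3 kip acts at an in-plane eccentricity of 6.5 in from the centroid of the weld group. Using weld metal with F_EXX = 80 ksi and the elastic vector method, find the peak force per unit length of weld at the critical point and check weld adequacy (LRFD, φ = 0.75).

f_max ≈ 4.84 kip/in; adequate

Total weld length L_w = 21 in. Treat welds as unit-width lines.
Polar moment about centroid: J = 2[d³/12 + d(b/2)²] = 2[10.5³/12 + 10.5×3.75²] = 488.2 in³.
Direct shear f_v = P/L_w = 40.3 / 21 = 1.919 kip/in (vertical).
Torsion M = P·e = 40.3 × 6.5 = 261.95 kip·in.
Critical point at (x, y) = (3.75, 5.25) from centroid. f_tx = M·y/J = 2.817 kip/in; f_ty = M·x/J = 2.012 kip/in.
Resultant f_max = √[f_tx² + (f_v + f_ty)²] = √[2.817² + (1.919 + 2.012)²] = 4.836 kip/in.
Capacity per unit length: φr_n = 0.75 × 0.6 × 80 × (0.707 × 0.4375) = 11.14 kip/in.
4.836 ≤ 11.14 → adequate.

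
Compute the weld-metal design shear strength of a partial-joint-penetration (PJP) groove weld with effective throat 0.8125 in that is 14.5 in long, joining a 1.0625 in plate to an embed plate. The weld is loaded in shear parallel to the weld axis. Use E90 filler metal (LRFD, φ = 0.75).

E90XX → F_EXX = 90 ksi.
Effective throat (given) t_e = 0.8125 in.
A_we = 0.8125 × 14.5 = 11.78 in².
F_nw = 0.6 F_EXX = 54 ksi.
φR_n = 0.75 × 54 × 11.78 = 477.1 kip.

φR_n ≈ 477 kip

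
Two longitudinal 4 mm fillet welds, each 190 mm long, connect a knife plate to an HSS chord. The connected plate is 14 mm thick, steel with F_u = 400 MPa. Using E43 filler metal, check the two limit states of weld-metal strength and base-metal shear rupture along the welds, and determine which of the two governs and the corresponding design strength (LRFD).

φR_n ≈ 208 kN (weld metal governs)

E43XX → F_EXX = 430 MPa.
t_e = 0.707 × 4 = 2.828 mm; L = 380 mm.
Weld metal: φR_n = 0.75 × 0.6 × 430 × 2.828 × 380 × 10⁻³ = 207.9 kN.
Base metal (shear rupture): φR_n = 0.75 × 0.6 × 400 × 14 × 380 × 10⁻³ = 957.6 kN.
Governing: weld metal.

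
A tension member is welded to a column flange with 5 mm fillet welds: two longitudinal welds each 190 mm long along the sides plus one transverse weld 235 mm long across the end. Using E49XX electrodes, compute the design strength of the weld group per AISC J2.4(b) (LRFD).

E49XX → F_EXX = 490 MPa.
t_e = 0.707 × 5 = 3.535 mm.
R_nwl = 0.6 × 490 × 3.535 × 380 × 10⁻³ = 394.9 kN (longitudinal, 2 welds).
R_nwt = 0.6 × 490 × 3.535 × 235 × 10⁻³ = 244.2 kN (transverse, base value).
(i) R_nwl + R_nwt = 639.2 kN; (ii) 0.85 R_nwl + 1.5 R_nwt = 702 kN.
R_n = max = 702 kN [governs: (ii)]; φR_n = 526.5 kN.

φR_n ≈ 527 kN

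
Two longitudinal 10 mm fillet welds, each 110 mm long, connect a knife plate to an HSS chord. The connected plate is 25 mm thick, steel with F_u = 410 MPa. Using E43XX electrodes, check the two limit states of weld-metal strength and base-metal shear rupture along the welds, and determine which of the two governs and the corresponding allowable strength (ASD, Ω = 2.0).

E43XX → F_EXX = 430 MPa.
t_e = 0.707 × 10 = 7.07 mm; L = 220 mm.
Weld metal: R_n/Ω = (1/2.0) × 0.6 × 430 × 7.07 × 220 × 10⁻³ = 200.6 kN.
Base metal (shear rupture): R_n/Ω = (1/2.0) × 0.6 × 410 × 25 × 220 × 10⁻³ = 676.5 kN.
Governing: weld metal.

R_n/Ω ≈ 201 kN (weld metal governs)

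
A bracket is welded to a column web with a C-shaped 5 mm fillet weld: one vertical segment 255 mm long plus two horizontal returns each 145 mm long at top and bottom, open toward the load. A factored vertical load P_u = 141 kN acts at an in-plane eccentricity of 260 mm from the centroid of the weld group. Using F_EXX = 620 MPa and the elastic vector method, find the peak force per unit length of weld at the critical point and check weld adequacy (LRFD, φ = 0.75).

f_max ≈ 1020 N/mm; NOT adequate

Total weld length L_w = 545 mm. Treat welds as unit-width lines.
Centroid: x̄ = 2×145×72.5 / 545 = 38.58 mm from the vertical weld.
Polar moment about centroid: J = I_x + I_y = [255³/12 + 2×145×127.5²] + [255×38.58² + 2(145³/12 + 145×33.92²)] = 7317000 mm³.
Direct shear f_v = P/L_w = 141×10³ / 545 = 258.7 N/mm (vertical).
Torsion M = P·e = 141×10³ × 260 = 36660000 N·mm.
Critical point at (x, y) = (106.4, 127.5) from centroid. f_tx = M·y/J = 638.8 N/mm; f_ty = M·x/J = 533.2 N/mm.
Resultant f_max = √[f_tx² + (f_v + f_ty)²] = √[638.8² + (258.7 + 533.2)²] = 1017 N/mm.
Capacity per unit length: φr_n = 0.75 × 0.6 × 620 × (0.707 × 5) = 986.3 N/mm.
1017 > 986.3 → NOT adequate.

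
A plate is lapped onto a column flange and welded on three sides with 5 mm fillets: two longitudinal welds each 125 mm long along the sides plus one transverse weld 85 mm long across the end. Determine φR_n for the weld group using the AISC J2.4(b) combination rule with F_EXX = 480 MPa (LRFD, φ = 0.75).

t_e = 0.707 × 5 = 3.535 mm.
R_nwl = 0.6 × 480 × 3.535 × 250 × 10⁻³ = 254.5 kN (longitudinal, 2 welds).
R_nwt = 0.6 × 480 × 3.535 × 85 × 10⁻³ = 86.54 kN (transverse, base value).
(i) R_nwl + R_nwt = 341.1 kN; (ii) 0.85 R_nwl + 1.5 R_nwt = 346.1 kN.
R_n = max = 346.1 kN [governs: (ii)]; φR_n = 259.6 kN.

φR_n ≈ 260 kN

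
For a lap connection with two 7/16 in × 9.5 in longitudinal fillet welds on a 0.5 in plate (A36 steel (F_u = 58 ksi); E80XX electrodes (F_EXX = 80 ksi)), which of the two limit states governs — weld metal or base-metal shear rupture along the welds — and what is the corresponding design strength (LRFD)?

t_e = 0.707 × 0.4375 = 0.3093 in; L = 19 in.
Weld metal: φR_n = 0.75 × 0.6 × 80 × 0.3093 × 19 = 211.6 kip.
Base metal (shear rupture): φR_n = 0.75 × 0.6 × 58 × 0.5 × 19 = 247.9 kip.
Governing: weld metal.

φR_n ≈ 212 kip (weld metal governs)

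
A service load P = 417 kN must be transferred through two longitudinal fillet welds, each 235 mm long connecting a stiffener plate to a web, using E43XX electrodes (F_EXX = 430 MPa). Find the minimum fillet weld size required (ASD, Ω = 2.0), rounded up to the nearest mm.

w = 10 mm

Total weld length L = 470 mm.
Required throat t_e = P × Ω / (0.6 F_EXX × L) = 417 × 2.0 / (0.6 × 430 × 470 × 10⁻³) = 6.878 mm.
Required leg w = t_e / 0.707 = 9.728 mm → use 10 mm.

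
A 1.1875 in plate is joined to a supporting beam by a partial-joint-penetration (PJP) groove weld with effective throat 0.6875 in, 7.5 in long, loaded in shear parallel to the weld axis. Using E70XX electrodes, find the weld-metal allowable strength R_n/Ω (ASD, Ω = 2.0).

R_n/Ω ≈ 108 kip

E70XX → F_EXX = 70 ksi.
Effective throat (given) t_e = 0.6875 in.
A_we = 0.6875 × 7.5 = 5.156 in².
F_nw = 0.6 F_EXX = 42 ksi.
R_n/Ω = (42 × 5.156) / 2.0 = 108.3 kip.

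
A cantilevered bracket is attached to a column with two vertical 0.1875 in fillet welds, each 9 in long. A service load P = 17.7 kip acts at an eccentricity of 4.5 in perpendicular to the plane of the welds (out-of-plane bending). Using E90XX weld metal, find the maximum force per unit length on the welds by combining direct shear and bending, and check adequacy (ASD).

f_max ≈ 3.11 kip/in; adequate

E90XX → F_EXX = 90 ksi.
L_w = 2 × 9 = 18 in; section modulus (unit throat) S = 2 × L²/6 = 27 in².
Direct shear f_v = P/L_w = 17.7/18 = 0.9833 kip/in.
Moment M = P × e = 17.7 × 4.5 = 79.65 kip·in; bending f_b = M/S = 2.95 kip/in.
f_max = √(f_v² + f_b²) = √(0.9833² + 2.95²) = 3.11 kip/in.
r_n/Ω = (1/2.0) × 0.6 × 90 × (0.707 × 0.1875) = 3.579 kip/in → adequate.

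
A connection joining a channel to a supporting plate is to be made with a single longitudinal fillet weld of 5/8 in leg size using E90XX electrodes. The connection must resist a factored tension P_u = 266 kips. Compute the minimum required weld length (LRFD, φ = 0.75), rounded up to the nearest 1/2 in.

E90XX → F_EXX = 90 ksi.
Throat t_e = 0.707 × 0.625 = 0.4419 in.
φr_n = 0.75 × 0.6 × 90 × 0.4419 = 17.9 kips/in.
L_req = P_u / φr_n = 266 / 17.9 = 14.86 in total.
Round up → use L = 15 in.

L = 15 in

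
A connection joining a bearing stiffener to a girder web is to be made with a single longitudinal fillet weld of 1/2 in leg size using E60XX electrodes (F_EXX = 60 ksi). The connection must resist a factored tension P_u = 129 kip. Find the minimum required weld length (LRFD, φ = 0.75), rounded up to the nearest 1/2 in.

Throat t_e = 0.707 × 0.5 = 0.3535 in.
φr_n = 0.75 × 0.6 × 60 × 0.3535 = 9.544 kip/in.
L_req = P_u / φr_n = 129 / 9.544 = 13.52 in total.
Round up → use L = 14 in.

L = 14 in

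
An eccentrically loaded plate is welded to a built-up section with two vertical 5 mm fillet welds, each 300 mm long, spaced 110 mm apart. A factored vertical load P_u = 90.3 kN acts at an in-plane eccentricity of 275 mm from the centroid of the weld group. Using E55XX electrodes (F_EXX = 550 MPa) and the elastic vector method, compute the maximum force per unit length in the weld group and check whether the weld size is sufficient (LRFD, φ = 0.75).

Total weld length L_w = 600 mm. Treat welds as unit-width lines.
Polar moment about centroid: J = 2[d³/12 + d(b/2)²] = 2[300³/12 + 300×55²] = 6315000 mm³.
Direct shear f_v = P/L_w = 90.3×10³ / 600 = 150.5 N/mm (vertical).
Torsion M = P·e = 90.3×10³ × 275 = 24832000 N·mm.
Critical point at (x, y) = (55, 150) from centroid. f_tx = M·y/J = 589.8 N/mm; f_ty = M·x/J = 216.3 N/mm.
Resultant f_max = √[f_tx² + (f_v + f_ty)²] = √[589.8² + (150.5 + 216.3)²] = 694.6 N/mm.
Capacity per unit length: φr_n = 0.75 × 0.6 × 550 × (0.707 × 5) = 874.9 N/mm.
694.6 ≤ 874.9 → adequate.

f_max ≈ 695 N/mm; adequate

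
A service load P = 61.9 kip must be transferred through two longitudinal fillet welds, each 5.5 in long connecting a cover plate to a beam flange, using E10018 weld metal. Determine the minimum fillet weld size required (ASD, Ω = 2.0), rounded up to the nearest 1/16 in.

E100XX → F_EXX = 100 ksi.
Total weld length L = 11 in.
Required throat t_e = P × Ω / (0.6 F_EXX × L) = 61.9 × 2.0 / (0.6 × 100 × 11) = 0.1876 in.
Required leg w = t_e / 0.707 = 0.2653 in → use 5/16 in.

w = 5/16 in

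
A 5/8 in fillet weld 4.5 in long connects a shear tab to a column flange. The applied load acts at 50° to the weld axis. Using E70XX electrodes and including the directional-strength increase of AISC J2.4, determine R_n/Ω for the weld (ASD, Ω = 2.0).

E70XX → F_EXX = 70 ksi.
t_e = 0.707 × 0.625 = 0.4419 in; A_we = 0.4419 × 4.5 = 1.988 in².
Directional factor: 1.0 + 0.5 sin^1.5(50°) = 1.335.
F_nw = 0.6 × 70 × 1.335 = 56.08 ksi.
R_n/Ω = (56.08 × 1.988) / 2.0 = 55.76 kip.

R_n/Ω ≈ 55.8 kip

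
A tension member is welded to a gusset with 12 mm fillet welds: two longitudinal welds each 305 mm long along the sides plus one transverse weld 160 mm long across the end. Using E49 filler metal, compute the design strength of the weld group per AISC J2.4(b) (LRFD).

φR_n ≈ 1440 kN

E49XX → F_EXX = 490 MPa.
t_e = 0.707 × 12 = 8.484 mm.
R_nwl = 0.6 × 490 × 8.484 × 610 × 10⁻³ = 1522 kN (longitudinal, 2 welds).
R_nwt = 0.6 × 490 × 8.484 × 160 × 10⁻³ = 399.1 kN (transverse, base value).
(i) R_nwl + R_nwt = 1921 kN; (ii) 0.85 R_nwl + 1.5 R_nwt = 1892 kN.
R_n = max = 1921 kN [governs: (i)]; φR_n = 1440 kN.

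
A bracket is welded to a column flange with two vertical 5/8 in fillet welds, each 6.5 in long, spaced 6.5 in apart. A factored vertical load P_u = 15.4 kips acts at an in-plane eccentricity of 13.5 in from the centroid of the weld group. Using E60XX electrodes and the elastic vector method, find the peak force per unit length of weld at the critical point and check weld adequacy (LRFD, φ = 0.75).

f_max ≈ 6.11 kip/in; adequate

E60XX → F_EXX = 60 ksi.
Total weld length L_w = 13 in. Treat welds as unit-width lines.
Polar moment about centroid: J = 2[d³/12 + d(b/2)²] = 2[6.5³/12 + 6.5×3.25²] = 183.1 in³.
Direct shear f_v = P/L_w = 15.4 / 13 = 1.185 kip/in (vertical).
Torsion M = P·e = 15.4 × 13.5 = 207.9 kip·in.
Critical point at (x, y) = (3.25, 3.25) from centroid. f_tx = M·y/J = 3.691 kip/in; f_ty = M·x/J = 3.691 kip/in.
Resultant f_max = √[f_tx² + (f_v + f_ty)²] = √[3.691² + (1.185 + 3.691)²] = 6.114 kip/in.
Capacity per unit length: φr_n = 0.75 × 0.6 × 60 × (0.707 × 0.625) = 11.93 kip/in.
6.114 ≤ 11.93 → adequate.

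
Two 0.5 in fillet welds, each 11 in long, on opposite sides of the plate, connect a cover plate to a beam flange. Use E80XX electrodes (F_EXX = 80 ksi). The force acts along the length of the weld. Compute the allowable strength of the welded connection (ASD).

R_n/Ω ≈ 187 kip

Effective throat t_e = 0.707 × 0.5 = 0.3535 in.
Total length L = 22 in; A_we = 0.3535 × 22 = 7.777 in².
F_nw = 0.6 F_EXX = 0.6 × 80 = 48 ksi.
R_n = 48 × 7.777 = 373.3 kip; R_n/Ω = 373.3/2.0 = 186.6 kip.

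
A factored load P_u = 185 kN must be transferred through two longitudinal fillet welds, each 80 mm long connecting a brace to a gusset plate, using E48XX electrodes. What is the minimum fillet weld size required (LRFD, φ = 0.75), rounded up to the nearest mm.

w = 8 mm

E48XX → F_EXX = 480 MPa.
Total weld length L = 160 mm.
Required throat t_e = P_u / (φ × 0.6 F_EXX × L) = 185 / (0.75 × 0.6 × 480 × 160 × 10⁻³) = 5.353 mm.
Required leg w = t_e / 0.707 = 7.571 mm → use 8 mm.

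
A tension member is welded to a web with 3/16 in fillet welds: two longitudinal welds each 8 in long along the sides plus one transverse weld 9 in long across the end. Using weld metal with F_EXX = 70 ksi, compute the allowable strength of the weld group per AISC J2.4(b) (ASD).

t_e = 0.707 × 0.1875 = 0.1326 in.
R_nwl = 0.6 × 70 × 0.1326 × 16 = 89.08 kip (longitudinal, 2 welds).
R_nwt = 0.6 × 70 × 0.1326 × 9 = 50.11 kip (transverse, base value).
(i) R_nwl + R_nwt = 139.2 kip; (ii) 0.85 R_nwl + 1.5 R_nwt = 150.9 kip.
R_n = max = 150.9 kip [governs: (ii)]; R_n/Ω = 75.44 kip.

R_n/Ω ≈ 75.4 kip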